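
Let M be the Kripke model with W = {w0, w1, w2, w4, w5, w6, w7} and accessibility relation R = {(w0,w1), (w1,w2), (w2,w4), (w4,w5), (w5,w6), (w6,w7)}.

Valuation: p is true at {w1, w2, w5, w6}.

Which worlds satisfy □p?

{w0, w1, w4, w5, w7}

w0: successors {w1}; p there: w1:T. ✓
w1: successors {w2}; p there: w2:T. ✓
w2: successors {w4}; p there: w4:F. ✗
w4: successors {w5}; p there: w5:T. ✓
w5: successors {w6}; p there: w6:T. ✓
w6: successors {w7}; p there: w7:F. ✗
w7: no successors, so □p holds vacuously. ✓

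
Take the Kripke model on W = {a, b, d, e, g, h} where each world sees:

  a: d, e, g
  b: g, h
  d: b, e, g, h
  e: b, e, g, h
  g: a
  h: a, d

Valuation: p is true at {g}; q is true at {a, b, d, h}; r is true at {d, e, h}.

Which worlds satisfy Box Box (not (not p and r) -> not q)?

{g}

a: successors {d, e, g}; Box (not (not p and r) -> not q) there: d:F, e:F, g:F. ✗
b: successors {g, h}; Box (not (not p and r) -> not q) there: g:F, h:F. ✗
d: successors {b, e, g, h}; Box (not (not p and r) -> not q) there: b:T, e:F, g:F, h:F. ✗
e: successors {b, e, g, h}; Box (not (not p and r) -> not q) there: b:T, e:F, g:F, h:F. ✗
g: successors {a}; Box (not (not p and r) -> not q) there: a:T. ✓
h: successors {a, d}; Box (not (not p and r) -> not q) there: a:T, d:F. ✗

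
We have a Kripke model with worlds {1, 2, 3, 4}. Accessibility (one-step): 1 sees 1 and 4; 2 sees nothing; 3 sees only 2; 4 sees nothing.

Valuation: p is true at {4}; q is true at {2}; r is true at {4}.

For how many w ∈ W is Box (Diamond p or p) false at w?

1: successors {1, 4}; Diamond p or p there: 1:T, 4:T. ✓
2: no successors, so Box (Diamond p or p) holds vacuously. ✓
3: successors {2}; Diamond p or p there: 2:F. ✗
4: no successors, so Box (Diamond p or p) holds vacuously. ✓
Satisfying worlds: {1, 2, 4}.
So Box (Diamond p or p) fails at the other 1 world.

1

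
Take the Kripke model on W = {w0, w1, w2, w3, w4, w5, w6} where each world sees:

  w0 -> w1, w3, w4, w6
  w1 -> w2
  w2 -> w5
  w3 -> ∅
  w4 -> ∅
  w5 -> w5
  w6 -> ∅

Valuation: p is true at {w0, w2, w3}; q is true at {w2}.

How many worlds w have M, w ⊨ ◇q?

w0: successors {w1, w3, w4, w6}; q there: w1:F, w3:F, w4:F, w6:F. ✗
w1: successors {w2}; q there: w2:T. ✓
w2: successors {w5}; q there: w5:F. ✗
w3: no successors, so ◇q fails. ✗
w4: no successors, so ◇q fails. ✗
w5: successors {w5}; q there: w5:F. ✗
w6: no successors, so ◇q fails. ✗
Satisfying worlds: {w1}.

1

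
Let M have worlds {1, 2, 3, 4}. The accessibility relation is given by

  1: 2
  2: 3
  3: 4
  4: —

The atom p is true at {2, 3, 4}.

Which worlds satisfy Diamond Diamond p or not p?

{1, 2}

1: Diamond Diamond p is T, not p is T. ✓
2: Diamond Diamond p is T, not p is F. ✓
3: Diamond Diamond p is F, not p is F. ✗
4: Diamond Diamond p is F, not p is F. ✗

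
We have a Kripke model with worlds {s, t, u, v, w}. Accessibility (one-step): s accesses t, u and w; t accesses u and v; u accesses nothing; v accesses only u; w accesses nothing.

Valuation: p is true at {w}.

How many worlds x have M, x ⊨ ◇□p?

s: successors {t, u, w}; □p there: t:F, u:T, w:T. ✓
t: successors {u, v}; □p there: u:T, v:F. ✓
u: no successors, so ◇□p fails. ✗
v: successors {u}; □p there: u:T. ✓
w: no successors, so ◇□p fails. ✗
Satisfying worlds: {s, t, v}.

3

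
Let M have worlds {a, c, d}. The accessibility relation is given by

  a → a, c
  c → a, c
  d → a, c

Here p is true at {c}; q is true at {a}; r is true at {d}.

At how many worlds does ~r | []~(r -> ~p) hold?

2

a: ~r is T, []~(r -> ~p) is F. ✓
c: ~r is T, []~(r -> ~p) is F. ✓
d: ~r is F, []~(r -> ~p) is F. ✗
Satisfying worlds: {a, c}.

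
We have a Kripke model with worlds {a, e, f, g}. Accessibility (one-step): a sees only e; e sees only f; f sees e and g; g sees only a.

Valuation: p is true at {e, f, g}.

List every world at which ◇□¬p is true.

a: successors {e}; □¬p there: e:F. ✗
e: successors {f}; □¬p there: f:F. ✗
f: successors {e, g}; □¬p there: e:F, g:T. ✓
g: successors {a}; □¬p there: a:F. ✗

{f}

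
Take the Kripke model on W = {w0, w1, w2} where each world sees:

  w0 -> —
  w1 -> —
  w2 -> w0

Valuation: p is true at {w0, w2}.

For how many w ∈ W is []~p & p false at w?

2

w0: []~p is T, p is T. ✓
w1: []~p is T, p is F. ✗
w2: []~p is F, p is T. ✗
Satisfying worlds: {w0}.
So []~p & p fails at the other 2 worlds.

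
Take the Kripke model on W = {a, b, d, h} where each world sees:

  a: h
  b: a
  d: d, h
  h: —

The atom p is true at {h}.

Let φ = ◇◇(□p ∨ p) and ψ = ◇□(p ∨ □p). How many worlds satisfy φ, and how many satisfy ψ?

2 and 3

For ◇◇(□p ∨ p):
a: successors {h}; ◇(□p ∨ p) there: h:F. ✗
b: successors {a}; ◇(□p ∨ p) there: a:T. ✓
d: successors {d, h}; ◇(□p ∨ p) there: d:T, h:F. ✓
h: no successors, so ◇◇(□p ∨ p) fails. ✗
— 2 worlds.
For ◇□(p ∨ □p):
a: successors {h}; □(p ∨ □p) there: h:T. ✓
b: successors {a}; □(p ∨ □p) there: a:T. ✓
d: successors {d, h}; □(p ∨ □p) there: d:F, h:T. ✓
h: no successors, so ◇□(p ∨ □p) fails. ✗
— 3 worlds.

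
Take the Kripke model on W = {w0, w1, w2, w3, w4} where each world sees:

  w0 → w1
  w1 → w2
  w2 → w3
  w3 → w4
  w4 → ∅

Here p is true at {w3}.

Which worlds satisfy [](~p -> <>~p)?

w0: successors {w1}; ~p -> <>~p there: w1:T. ✓
w1: successors {w2}; ~p -> <>~p there: w2:F. ✗
w2: successors {w3}; ~p -> <>~p there: w3:T. ✓
w3: successors {w4}; ~p -> <>~p there: w4:F. ✗
w4: no successors, so [](~p -> <>~p) holds vacuously. ✓

{w0, w2, w4}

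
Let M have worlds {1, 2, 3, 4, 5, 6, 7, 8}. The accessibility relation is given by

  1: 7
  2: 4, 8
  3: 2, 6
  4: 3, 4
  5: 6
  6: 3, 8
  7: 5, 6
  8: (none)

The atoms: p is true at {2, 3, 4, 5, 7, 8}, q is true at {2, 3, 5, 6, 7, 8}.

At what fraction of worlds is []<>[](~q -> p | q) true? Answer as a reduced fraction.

1: successors {7}; <>[](~q -> p | q) there: 7:T. ✓
2: successors {4, 8}; <>[](~q -> p | q) there: 4:T, 8:F. ✗
3: successors {2, 6}; <>[](~q -> p | q) there: 2:T, 6:T. ✓
4: successors {3, 4}; <>[](~q -> p | q) there: 3:T, 4:T. ✓
5: successors {6}; <>[](~q -> p | q) there: 6:T. ✓
6: successors {3, 8}; <>[](~q -> p | q) there: 3:T, 8:F. ✗
7: successors {5, 6}; <>[](~q -> p | q) there: 5:T, 6:T. ✓
8: no successors, so []<>[](~q -> p | q) holds vacuously. ✓
That's 6 of 8 worlds, so 6/8 = 3/4.

3/4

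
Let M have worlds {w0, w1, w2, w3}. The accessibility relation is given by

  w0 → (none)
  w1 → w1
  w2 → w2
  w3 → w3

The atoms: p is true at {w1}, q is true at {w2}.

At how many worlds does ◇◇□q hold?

1

w0: no successors, so ◇◇□q fails. ✗
w1: successors {w1}; ◇□q there: w1:F. ✗
w2: successors {w2}; ◇□q there: w2:T. ✓
w3: successors {w3}; ◇□q there: w3:F. ✗
Satisfying worlds: {w2}.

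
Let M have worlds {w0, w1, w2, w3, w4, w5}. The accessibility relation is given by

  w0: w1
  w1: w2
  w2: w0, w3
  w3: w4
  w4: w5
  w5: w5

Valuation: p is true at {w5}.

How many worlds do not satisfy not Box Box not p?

w0: Box Box not p is T. ✗
w1: Box Box not p is T. ✗
w2: Box Box not p is T. ✗
w3: Box Box not p is F. ✓
w4: Box Box not p is F. ✓
w5: Box Box not p is F. ✓
Satisfying worlds: {w3, w4, w5}.
So not Box Box not p fails at the other 3 worlds.

3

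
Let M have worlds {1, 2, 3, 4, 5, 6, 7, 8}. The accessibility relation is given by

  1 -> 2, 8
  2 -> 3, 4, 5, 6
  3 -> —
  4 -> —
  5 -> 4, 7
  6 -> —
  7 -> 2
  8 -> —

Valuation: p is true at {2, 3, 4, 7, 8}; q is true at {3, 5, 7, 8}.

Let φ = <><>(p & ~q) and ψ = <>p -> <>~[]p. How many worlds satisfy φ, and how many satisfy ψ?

4 and 6

For <><>(p & ~q):
1: successors {2, 8}; <>(p & ~q) there: 2:T, 8:F. ✓
2: successors {3, 4, 5, 6}; <>(p & ~q) there: 3:F, 4:F, 5:T, 6:F. ✓
3: no successors, so <><>(p & ~q) fails. ✗
4: no successors, so <><>(p & ~q) fails. ✗
5: successors {4, 7}; <>(p & ~q) there: 4:F, 7:T. ✓
6: no successors, so <><>(p & ~q) fails. ✗
7: successors {2}; <>(p & ~q) there: 2:T. ✓
8: no successors, so <><>(p & ~q) fails. ✗
— 4 worlds.
For <>p -> <>~[]p:
1: <>p is T, <>~[]p is T. ✓
2: <>p is T, <>~[]p is F. ✗
3: <>p is F, <>~[]p is F. ✓
4: <>p is F, <>~[]p is F. ✓
5: <>p is T, <>~[]p is F. ✗
6: <>p is F, <>~[]p is F. ✓
7: <>p is T, <>~[]p is T. ✓
8: <>p is F, <>~[]p is F. ✓
— 6 worlds.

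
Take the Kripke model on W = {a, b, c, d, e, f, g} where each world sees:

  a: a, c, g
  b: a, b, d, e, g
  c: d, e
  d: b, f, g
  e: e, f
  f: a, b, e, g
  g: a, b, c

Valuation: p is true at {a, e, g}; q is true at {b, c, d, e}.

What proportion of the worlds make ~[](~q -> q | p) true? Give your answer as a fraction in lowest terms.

a: [](~q -> q | p) is T. ✗
b: [](~q -> q | p) is T. ✗
c: [](~q -> q | p) is T. ✗
d: [](~q -> q | p) is F. ✓
e: [](~q -> q | p) is F. ✓
f: [](~q -> q | p) is T. ✗
g: [](~q -> q | p) is T. ✗
That's 2 of 7 worlds, so 2/7.

2/7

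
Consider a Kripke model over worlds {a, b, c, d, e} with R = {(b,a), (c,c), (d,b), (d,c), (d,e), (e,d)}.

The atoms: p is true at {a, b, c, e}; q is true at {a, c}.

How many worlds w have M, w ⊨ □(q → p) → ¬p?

a: □(q → p) is T, ¬p is F. ✗
b: □(q → p) is T, ¬p is F. ✗
c: □(q → p) is T, ¬p is F. ✗
d: □(q → p) is T, ¬p is T. ✓
e: □(q → p) is T, ¬p is F. ✗
Satisfying worlds: {d}.

1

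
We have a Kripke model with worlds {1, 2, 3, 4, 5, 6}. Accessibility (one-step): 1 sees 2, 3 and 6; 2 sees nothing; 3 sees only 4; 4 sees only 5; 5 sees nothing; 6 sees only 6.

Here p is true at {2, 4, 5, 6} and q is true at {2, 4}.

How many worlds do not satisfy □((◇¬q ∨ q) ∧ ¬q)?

1: successors {2, 3, 6}; (◇¬q ∨ q) ∧ ¬q there: 2:F, 3:F, 6:T. ✗
2: no successors, so □((◇¬q ∨ q) ∧ ¬q) holds vacuously. ✓
3: successors {4}; (◇¬q ∨ q) ∧ ¬q there: 4:F. ✗
4: successors {5}; (◇¬q ∨ q) ∧ ¬q there: 5:F. ✗
5: no successors, so □((◇¬q ∨ q) ∧ ¬q) holds vacuously. ✓
6: successors {6}; (◇¬q ∨ q) ∧ ¬q there: 6:T. ✓
Satisfying worlds: {2, 5, 6}.
So □((◇¬q ∨ q) ∧ ¬q) fails at the other 3 worlds.

3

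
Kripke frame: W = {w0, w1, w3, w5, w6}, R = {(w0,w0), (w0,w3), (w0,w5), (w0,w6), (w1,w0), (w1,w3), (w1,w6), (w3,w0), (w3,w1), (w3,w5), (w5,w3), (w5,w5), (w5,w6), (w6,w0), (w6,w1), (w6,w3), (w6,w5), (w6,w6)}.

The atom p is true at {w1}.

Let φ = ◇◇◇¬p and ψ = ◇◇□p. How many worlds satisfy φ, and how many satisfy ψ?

For ◇◇◇¬p:
w0: successors {w0, w3, w5, w6}; ◇◇¬p there: w0:T, w3:T, w5:T, w6:T. ✓
w1: successors {w0, w3, w6}; ◇◇¬p there: w0:T, w3:T, w6:T. ✓
w3: successors {w0, w1, w5}; ◇◇¬p there: w0:T, w1:T, w5:T. ✓
w5: successors {w3, w5, w6}; ◇◇¬p there: w3:T, w5:T, w6:T. ✓
w6: successors {w0, w1, w3, w5, w6}; ◇◇¬p there: w0:T, w1:T, w3:T, w5:T, w6:T. ✓
— 5 worlds.
For ◇◇□p:
w0: successors {w0, w3, w5, w6}; ◇□p there: w0:F, w3:F, w5:F, w6:F. ✗
w1: successors {w0, w3, w6}; ◇□p there: w0:F, w3:F, w6:F. ✗
w3: successors {w0, w1, w5}; ◇□p there: w0:F, w1:F, w5:F. ✗
w5: successors {w3, w5, w6}; ◇□p there: w3:F, w5:F, w6:F. ✗
w6: successors {w0, w1, w3, w5, w6}; ◇□p there: w0:F, w1:F, w3:F, w5:F, w6:F. ✗
— 0 worlds.

5 and 0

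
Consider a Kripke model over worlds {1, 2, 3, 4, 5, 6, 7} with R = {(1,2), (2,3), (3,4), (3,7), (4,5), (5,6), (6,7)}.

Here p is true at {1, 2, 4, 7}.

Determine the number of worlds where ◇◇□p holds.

4

1: successors {2}; ◇□p there: 2:T. ✓
2: successors {3}; ◇□p there: 3:T. ✓
3: successors {4, 7}; ◇□p there: 4:F, 7:F. ✗
4: successors {5}; ◇□p there: 5:T. ✓
5: successors {6}; ◇□p there: 6:T. ✓
6: successors {7}; ◇□p there: 7:F. ✗
7: no successors, so ◇◇□p fails. ✗
Satisfying worlds: {1, 2, 4, 5}.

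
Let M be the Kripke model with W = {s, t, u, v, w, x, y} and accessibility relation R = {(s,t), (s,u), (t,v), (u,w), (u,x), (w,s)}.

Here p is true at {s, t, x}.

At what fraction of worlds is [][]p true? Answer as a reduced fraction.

5/7

s: successors {t, u}; []p there: t:F, u:F. ✗
t: successors {v}; []p there: v:T. ✓
u: successors {w, x}; []p there: w:T, x:T. ✓
v: no successors, so [][]p holds vacuously. ✓
w: successors {s}; []p there: s:F. ✗
x: no successors, so [][]p holds vacuously. ✓
y: no successors, so [][]p holds vacuously. ✓
That's 5 of 7 worlds, so 5/7.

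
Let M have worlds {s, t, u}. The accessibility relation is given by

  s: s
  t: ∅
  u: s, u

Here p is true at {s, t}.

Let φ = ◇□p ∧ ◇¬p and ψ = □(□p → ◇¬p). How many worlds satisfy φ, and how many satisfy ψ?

For ◇□p ∧ ◇¬p:
s: ◇□p is T, ◇¬p is F. ✗
t: ◇□p is F, ◇¬p is F. ✗
u: ◇□p is T, ◇¬p is T. ✓
— 1 world.
For □(□p → ◇¬p):
s: successors {s}; □p → ◇¬p there: s:F. ✗
t: no successors, so □(□p → ◇¬p) holds vacuously. ✓
u: successors {s, u}; □p → ◇¬p there: s:F, u:T. ✗
— 1 world.

1 and 1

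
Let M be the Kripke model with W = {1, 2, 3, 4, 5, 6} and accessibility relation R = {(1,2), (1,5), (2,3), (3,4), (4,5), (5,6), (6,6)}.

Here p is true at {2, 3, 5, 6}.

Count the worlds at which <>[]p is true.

1: successors {2, 5}; []p there: 2:T, 5:T. ✓
2: successors {3}; []p there: 3:F. ✗
3: successors {4}; []p there: 4:T. ✓
4: successors {5}; []p there: 5:T. ✓
5: successors {6}; []p there: 6:T. ✓
6: successors {6}; []p there: 6:T. ✓
Satisfying worlds: {1, 3, 4, 5, 6}.

5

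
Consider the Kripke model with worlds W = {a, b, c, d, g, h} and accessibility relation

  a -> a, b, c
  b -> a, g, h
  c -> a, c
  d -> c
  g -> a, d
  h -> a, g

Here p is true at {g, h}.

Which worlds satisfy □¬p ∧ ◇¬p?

{a, c, d, g}

a: □¬p is T, ◇¬p is T. ✓
b: □¬p is F, ◇¬p is T. ✗
c: □¬p is T, ◇¬p is T. ✓
d: □¬p is T, ◇¬p is T. ✓
g: □¬p is T, ◇¬p is T. ✓
h: □¬p is F, ◇¬p is T. ✗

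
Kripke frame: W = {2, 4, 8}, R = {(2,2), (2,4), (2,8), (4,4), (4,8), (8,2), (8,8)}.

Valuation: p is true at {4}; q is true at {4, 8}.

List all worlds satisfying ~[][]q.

{2, 4, 8}

2: [][]q is F. ✓
4: [][]q is F. ✓
8: [][]q is F. ✓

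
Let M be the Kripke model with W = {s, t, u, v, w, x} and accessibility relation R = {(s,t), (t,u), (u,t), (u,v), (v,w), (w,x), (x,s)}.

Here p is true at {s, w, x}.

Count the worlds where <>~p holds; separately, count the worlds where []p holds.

For <>~p:
s: successors {t}; ~p there: t:T. ✓
t: successors {u}; ~p there: u:T. ✓
u: successors {t, v}; ~p there: t:T, v:T. ✓
v: successors {w}; ~p there: w:F. ✗
w: successors {x}; ~p there: x:F. ✗
x: successors {s}; ~p there: s:F. ✗
— 3 worlds.
For []p:
s: successors {t}; p there: t:F. ✗
t: successors {u}; p there: u:F. ✗
u: successors {t, v}; p there: t:F, v:F. ✗
v: successors {w}; p there: w:T. ✓
w: successors {x}; p there: x:T. ✓
x: successors {s}; p there: s:T. ✓
— 3 worlds.

3 and 3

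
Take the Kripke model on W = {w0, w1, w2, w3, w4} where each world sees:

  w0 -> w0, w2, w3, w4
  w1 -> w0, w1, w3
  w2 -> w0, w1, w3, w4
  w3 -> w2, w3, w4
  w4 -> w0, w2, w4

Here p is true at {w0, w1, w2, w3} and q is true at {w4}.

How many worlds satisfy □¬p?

w0: successors {w0, w2, w3, w4}; ¬p there: w0:F, w2:F, w3:F, w4:T. ✗
w1: successors {w0, w1, w3}; ¬p there: w0:F, w1:F, w3:F. ✗
w2: successors {w0, w1, w3, w4}; ¬p there: w0:F, w1:F, w3:F, w4:T. ✗
w3: successors {w2, w3, w4}; ¬p there: w2:F, w3:F, w4:T. ✗
w4: successors {w0, w2, w4}; ¬p there: w0:F, w2:F, w4:T. ✗
Satisfying worlds: ∅.

0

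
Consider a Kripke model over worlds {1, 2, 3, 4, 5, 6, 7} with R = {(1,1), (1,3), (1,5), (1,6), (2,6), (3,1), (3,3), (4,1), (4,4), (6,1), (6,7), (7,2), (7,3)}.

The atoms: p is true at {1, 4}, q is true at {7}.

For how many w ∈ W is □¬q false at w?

1: successors {1, 3, 5, 6}; ¬q there: 1:T, 3:T, 5:T, 6:T. ✓
2: successors {6}; ¬q there: 6:T. ✓
3: successors {1, 3}; ¬q there: 1:T, 3:T. ✓
4: successors {1, 4}; ¬q there: 1:T, 4:T. ✓
5: no successors, so □¬q holds vacuously. ✓
6: successors {1, 7}; ¬q there: 1:T, 7:F. ✗
7: successors {2, 3}; ¬q there: 2:T, 3:T. ✓
Satisfying worlds: {1, 2, 3, 4, 5, 7}.
So □¬q fails at the other 1 world.

1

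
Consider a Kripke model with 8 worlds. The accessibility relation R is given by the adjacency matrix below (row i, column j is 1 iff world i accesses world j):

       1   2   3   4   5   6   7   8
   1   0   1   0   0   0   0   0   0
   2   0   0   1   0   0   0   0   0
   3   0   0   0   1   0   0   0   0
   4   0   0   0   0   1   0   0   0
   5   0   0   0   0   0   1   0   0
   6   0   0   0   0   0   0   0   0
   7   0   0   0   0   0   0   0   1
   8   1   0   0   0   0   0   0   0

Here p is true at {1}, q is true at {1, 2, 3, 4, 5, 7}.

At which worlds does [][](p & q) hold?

1: successors {2}; [](p & q) there: 2:F. ✗
2: successors {3}; [](p & q) there: 3:F. ✗
3: successors {4}; [](p & q) there: 4:F. ✗
4: successors {5}; [](p & q) there: 5:F. ✗
5: successors {6}; [](p & q) there: 6:T. ✓
6: no successors, so [][](p & q) holds vacuously. ✓
7: successors {8}; [](p & q) there: 8:T. ✓
8: successors {1}; [](p & q) there: 1:F. ✗

{5, 6, 7}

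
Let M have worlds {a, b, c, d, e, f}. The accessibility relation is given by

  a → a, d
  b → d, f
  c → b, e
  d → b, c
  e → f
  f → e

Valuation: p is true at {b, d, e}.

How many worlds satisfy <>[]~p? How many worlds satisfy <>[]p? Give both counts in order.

For <>[]~p:
a: successors {a, d}; []~p there: a:F, d:F. ✗
b: successors {d, f}; []~p there: d:F, f:F. ✗
c: successors {b, e}; []~p there: b:F, e:T. ✓
d: successors {b, c}; []~p there: b:F, c:F. ✗
e: successors {f}; []~p there: f:F. ✗
f: successors {e}; []~p there: e:T. ✓
— 2 worlds.
For <>[]p:
a: successors {a, d}; []p there: a:F, d:F. ✗
b: successors {d, f}; []p there: d:F, f:T. ✓
c: successors {b, e}; []p there: b:F, e:F. ✗
d: successors {b, c}; []p there: b:F, c:T. ✓
e: successors {f}; []p there: f:T. ✓
f: successors {e}; []p there: e:F. ✗
— 3 worlds.

2 and 3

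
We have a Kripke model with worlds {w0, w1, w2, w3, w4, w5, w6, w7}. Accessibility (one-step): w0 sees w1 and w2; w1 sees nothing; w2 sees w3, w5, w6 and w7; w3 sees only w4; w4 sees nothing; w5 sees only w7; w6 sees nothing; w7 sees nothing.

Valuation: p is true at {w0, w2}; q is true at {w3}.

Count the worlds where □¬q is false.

1

w0: successors {w1, w2}; ¬q there: w1:T, w2:T. ✓
w1: no successors, so □¬q holds vacuously. ✓
w2: successors {w3, w5, w6, w7}; ¬q there: w3:F, w5:T, w6:T, w7:T. ✗
w3: successors {w4}; ¬q there: w4:T. ✓
w4: no successors, so □¬q holds vacuously. ✓
w5: successors {w7}; ¬q there: w7:T. ✓
w6: no successors, so □¬q holds vacuously. ✓
w7: no successors, so □¬q holds vacuously. ✓
Satisfying worlds: {w0, w1, w3, w4, w5, w6, w7}.
So □¬q fails at the other 1 world.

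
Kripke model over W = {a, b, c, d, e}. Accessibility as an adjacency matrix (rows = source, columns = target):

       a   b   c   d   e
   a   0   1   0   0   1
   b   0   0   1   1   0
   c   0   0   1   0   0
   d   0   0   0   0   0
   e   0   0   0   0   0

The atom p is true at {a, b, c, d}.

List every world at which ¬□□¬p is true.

a: □□¬p is F. ✓
b: □□¬p is F. ✓
c: □□¬p is F. ✓
d: □□¬p is T. ✗
e: □□¬p is T. ✗

{a, b, c}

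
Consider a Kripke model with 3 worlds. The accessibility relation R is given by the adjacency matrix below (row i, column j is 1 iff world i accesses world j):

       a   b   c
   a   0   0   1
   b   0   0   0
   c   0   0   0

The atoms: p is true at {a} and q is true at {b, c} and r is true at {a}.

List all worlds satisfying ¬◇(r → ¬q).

a: ◇(r → ¬q) is T. ✗
b: ◇(r → ¬q) is F. ✓
c: ◇(r → ¬q) is F. ✓

{b, c}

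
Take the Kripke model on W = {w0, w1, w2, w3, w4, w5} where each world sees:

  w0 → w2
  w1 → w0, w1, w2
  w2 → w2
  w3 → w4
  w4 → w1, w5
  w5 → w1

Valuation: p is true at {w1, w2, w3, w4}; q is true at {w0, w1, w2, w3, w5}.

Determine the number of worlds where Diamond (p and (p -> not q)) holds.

1

w0: successors {w2}; p and (p -> not q) there: w2:F. ✗
w1: successors {w0, w1, w2}; p and (p -> not q) there: w0:F, w1:F, w2:F. ✗
w2: successors {w2}; p and (p -> not q) there: w2:F. ✗
w3: successors {w4}; p and (p -> not q) there: w4:T. ✓
w4: successors {w1, w5}; p and (p -> not q) there: w1:F, w5:F. ✗
w5: successors {w1}; p and (p -> not q) there: w1:F. ✗
Satisfying worlds: {w3}.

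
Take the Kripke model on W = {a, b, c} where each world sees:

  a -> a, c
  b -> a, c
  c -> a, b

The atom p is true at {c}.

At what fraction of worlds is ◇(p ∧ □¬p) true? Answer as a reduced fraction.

2/3

a: successors {a, c}; p ∧ □¬p there: a:F, c:T. ✓
b: successors {a, c}; p ∧ □¬p there: a:F, c:T. ✓
c: successors {a, b}; p ∧ □¬p there: a:F, b:F. ✗
That's 2 of 3 worlds, so 2/3.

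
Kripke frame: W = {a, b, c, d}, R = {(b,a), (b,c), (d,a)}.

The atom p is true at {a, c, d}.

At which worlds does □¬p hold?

a: no successors, so □¬p holds vacuously. ✓
b: successors {a, c}; ¬p there: a:F, c:F. ✗
c: no successors, so □¬p holds vacuously. ✓
d: successors {a}; ¬p there: a:F. ✗

{a, c}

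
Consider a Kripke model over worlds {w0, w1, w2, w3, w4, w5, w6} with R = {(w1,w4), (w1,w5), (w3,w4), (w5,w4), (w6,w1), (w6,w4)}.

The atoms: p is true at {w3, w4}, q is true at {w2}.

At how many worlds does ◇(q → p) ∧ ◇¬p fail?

5

w0: ◇(q → p) is F, ◇¬p is F. ✗
w1: ◇(q → p) is T, ◇¬p is T. ✓
w2: ◇(q → p) is F, ◇¬p is F. ✗
w3: ◇(q → p) is T, ◇¬p is F. ✗
w4: ◇(q → p) is F, ◇¬p is F. ✗
w5: ◇(q → p) is T, ◇¬p is F. ✗
w6: ◇(q → p) is T, ◇¬p is T. ✓
Satisfying worlds: {w1, w6}.
So ◇(q → p) ∧ ◇¬p fails at the other 5 worlds.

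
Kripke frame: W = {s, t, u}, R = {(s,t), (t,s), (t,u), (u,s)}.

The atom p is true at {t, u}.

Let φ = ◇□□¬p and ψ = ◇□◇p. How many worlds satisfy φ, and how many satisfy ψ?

0 and 2

For ◇□□¬p:
s: successors {t}; □□¬p there: t:F. ✗
t: successors {s, u}; □□¬p there: s:F, u:F. ✗
u: successors {s}; □□¬p there: s:F. ✗
— 0 worlds.
For ◇□◇p:
s: successors {t}; □◇p there: t:F. ✗
t: successors {s, u}; □◇p there: s:T, u:T. ✓
u: successors {s}; □◇p there: s:T. ✓
— 2 worlds.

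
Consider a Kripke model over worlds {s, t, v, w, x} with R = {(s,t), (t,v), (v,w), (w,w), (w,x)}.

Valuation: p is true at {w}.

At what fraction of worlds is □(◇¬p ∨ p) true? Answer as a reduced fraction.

3/5

s: successors {t}; ◇¬p ∨ p there: t:T. ✓
t: successors {v}; ◇¬p ∨ p there: v:F. ✗
v: successors {w}; ◇¬p ∨ p there: w:T. ✓
w: successors {w, x}; ◇¬p ∨ p there: w:T, x:F. ✗
x: no successors, so □(◇¬p ∨ p) holds vacuously. ✓
That's 3 of 5 worlds, so 3/5.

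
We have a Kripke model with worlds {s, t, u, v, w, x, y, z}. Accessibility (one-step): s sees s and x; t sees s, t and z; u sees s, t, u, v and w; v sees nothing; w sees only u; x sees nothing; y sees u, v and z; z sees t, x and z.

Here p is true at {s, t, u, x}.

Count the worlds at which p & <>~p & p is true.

s: p & <>~p is F, p is T. ✗
t: p & <>~p is T, p is T. ✓
u: p & <>~p is T, p is T. ✓
v: p & <>~p is F, p is F. ✗
w: p & <>~p is F, p is F. ✗
x: p & <>~p is F, p is T. ✗
y: p & <>~p is F, p is F. ✗
z: p & <>~p is F, p is F. ✗
Satisfying worlds: {t, u}.

2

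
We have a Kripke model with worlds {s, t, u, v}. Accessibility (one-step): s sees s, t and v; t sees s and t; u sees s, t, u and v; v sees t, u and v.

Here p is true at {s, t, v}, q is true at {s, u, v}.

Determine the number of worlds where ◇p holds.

s: successors {s, t, v}; p there: s:T, t:T, v:T. ✓
t: successors {s, t}; p there: s:T, t:T. ✓
u: successors {s, t, u, v}; p there: s:T, t:T, u:F, v:T. ✓
v: successors {t, u, v}; p there: t:T, u:F, v:T. ✓
Satisfying worlds: {s, t, u, v}.

4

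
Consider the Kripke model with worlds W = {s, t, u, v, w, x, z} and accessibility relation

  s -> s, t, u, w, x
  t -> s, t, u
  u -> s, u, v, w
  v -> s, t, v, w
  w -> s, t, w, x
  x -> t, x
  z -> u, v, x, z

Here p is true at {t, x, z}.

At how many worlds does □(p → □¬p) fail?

s: successors {s, t, u, w, x}; p → □¬p there: s:T, t:F, u:T, w:T, x:F. ✗
t: successors {s, t, u}; p → □¬p there: s:T, t:F, u:T. ✗
u: successors {s, u, v, w}; p → □¬p there: s:T, u:T, v:T, w:T. ✓
v: successors {s, t, v, w}; p → □¬p there: s:T, t:F, v:T, w:T. ✗
w: successors {s, t, w, x}; p → □¬p there: s:T, t:F, w:T, x:F. ✗
x: successors {t, x}; p → □¬p there: t:F, x:F. ✗
z: successors {u, v, x, z}; p → □¬p there: u:T, v:T, x:F, z:F. ✗
Satisfying worlds: {u}.
So □(p → □¬p) fails at the other 6 worlds.

6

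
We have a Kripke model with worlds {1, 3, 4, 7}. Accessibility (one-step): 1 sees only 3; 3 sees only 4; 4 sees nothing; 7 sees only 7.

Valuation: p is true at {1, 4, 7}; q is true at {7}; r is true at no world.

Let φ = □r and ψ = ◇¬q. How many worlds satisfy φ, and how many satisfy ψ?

1 and 2

For □r:
1: successors {3}; r there: 3:F. ✗
3: successors {4}; r there: 4:F. ✗
4: no successors, so □r holds vacuously. ✓
7: successors {7}; r there: 7:F. ✗
— 1 world.
For ◇¬q:
1: successors {3}; ¬q there: 3:T. ✓
3: successors {4}; ¬q there: 4:T. ✓
4: no successors, so ◇¬q fails. ✗
7: successors {7}; ¬q there: 7:F. ✗
— 2 worlds.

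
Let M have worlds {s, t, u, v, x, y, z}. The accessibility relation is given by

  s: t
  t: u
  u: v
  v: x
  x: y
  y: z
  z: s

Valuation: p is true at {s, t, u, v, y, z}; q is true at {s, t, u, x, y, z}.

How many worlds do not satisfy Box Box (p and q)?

s: successors {t}; Box (p and q) there: t:T. ✓
t: successors {u}; Box (p and q) there: u:F. ✗
u: successors {v}; Box (p and q) there: v:F. ✗
v: successors {x}; Box (p and q) there: x:T. ✓
x: successors {y}; Box (p and q) there: y:T. ✓
y: successors {z}; Box (p and q) there: z:T. ✓
z: successors {s}; Box (p and q) there: s:T. ✓
Satisfying worlds: {s, v, x, y, z}.
So Box Box (p and q) fails at the other 2 worlds.

2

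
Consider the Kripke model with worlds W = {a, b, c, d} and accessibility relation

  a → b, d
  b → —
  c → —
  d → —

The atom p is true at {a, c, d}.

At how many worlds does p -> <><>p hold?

a: p is T, <><>p is F. ✗
b: p is F, <><>p is F. ✓
c: p is T, <><>p is F. ✗
d: p is T, <><>p is F. ✗
Satisfying worlds: {b}.

1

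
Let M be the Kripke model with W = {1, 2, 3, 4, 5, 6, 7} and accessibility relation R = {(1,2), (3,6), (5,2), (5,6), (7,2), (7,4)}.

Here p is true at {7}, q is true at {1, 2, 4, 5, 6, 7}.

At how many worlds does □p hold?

1: successors {2}; p there: 2:F. ✗
2: no successors, so □p holds vacuously. ✓
3: successors {6}; p there: 6:F. ✗
4: no successors, so □p holds vacuously. ✓
5: successors {2, 6}; p there: 2:F, 6:F. ✗
6: no successors, so □p holds vacuously. ✓
7: successors {2, 4}; p there: 2:F, 4:F. ✗
Satisfying worlds: {2, 4, 6}.

3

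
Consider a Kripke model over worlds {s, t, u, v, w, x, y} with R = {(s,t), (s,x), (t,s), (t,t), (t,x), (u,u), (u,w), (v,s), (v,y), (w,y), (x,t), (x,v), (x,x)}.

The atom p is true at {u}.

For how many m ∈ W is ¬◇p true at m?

s: ◇p is F. ✓
t: ◇p is F. ✓
u: ◇p is T. ✗
v: ◇p is F. ✓
w: ◇p is F. ✓
x: ◇p is F. ✓
y: ◇p is F. ✓
Satisfying worlds: {s, t, v, w, x, y}.

6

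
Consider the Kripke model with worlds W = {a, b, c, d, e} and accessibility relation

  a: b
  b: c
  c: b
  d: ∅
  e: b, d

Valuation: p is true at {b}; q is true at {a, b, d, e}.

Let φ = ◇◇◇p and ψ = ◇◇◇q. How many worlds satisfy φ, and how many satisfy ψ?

3 and 3

For ◇◇◇p:
a: successors {b}; ◇◇p there: b:T. ✓
b: successors {c}; ◇◇p there: c:F. ✗
c: successors {b}; ◇◇p there: b:T. ✓
d: no successors, so ◇◇◇p fails. ✗
e: successors {b, d}; ◇◇p there: b:T, d:F. ✓
— 3 worlds.
For ◇◇◇q:
a: successors {b}; ◇◇q there: b:T. ✓
b: successors {c}; ◇◇q there: c:F. ✗
c: successors {b}; ◇◇q there: b:T. ✓
d: no successors, so ◇◇◇q fails. ✗
e: successors {b, d}; ◇◇q there: b:T, d:F. ✓
— 3 worlds.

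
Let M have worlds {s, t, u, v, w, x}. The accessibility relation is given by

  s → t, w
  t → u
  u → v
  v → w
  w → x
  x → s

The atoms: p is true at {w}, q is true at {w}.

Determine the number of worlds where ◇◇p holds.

2

s: successors {t, w}; ◇p there: t:F, w:F. ✗
t: successors {u}; ◇p there: u:F. ✗
u: successors {v}; ◇p there: v:T. ✓
v: successors {w}; ◇p there: w:F. ✗
w: successors {x}; ◇p there: x:F. ✗
x: successors {s}; ◇p there: s:T. ✓
Satisfying worlds: {u, x}.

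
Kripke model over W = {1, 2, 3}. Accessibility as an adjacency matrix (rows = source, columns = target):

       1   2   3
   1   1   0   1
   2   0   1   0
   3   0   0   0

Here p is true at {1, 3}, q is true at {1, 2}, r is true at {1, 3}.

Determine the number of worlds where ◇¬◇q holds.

1: successors {1, 3}; ¬◇q there: 1:F, 3:T. ✓
2: successors {2}; ¬◇q there: 2:F. ✗
3: no successors, so ◇¬◇q fails. ✗
Satisfying worlds: {1}.

1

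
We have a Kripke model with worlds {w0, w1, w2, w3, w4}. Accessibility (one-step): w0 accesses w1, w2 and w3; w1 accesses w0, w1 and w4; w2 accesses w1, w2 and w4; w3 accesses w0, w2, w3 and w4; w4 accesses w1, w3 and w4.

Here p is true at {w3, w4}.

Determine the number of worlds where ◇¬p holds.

w0: successors {w1, w2, w3}; ¬p there: w1:T, w2:T, w3:F. ✓
w1: successors {w0, w1, w4}; ¬p there: w0:T, w1:T, w4:F. ✓
w2: successors {w1, w2, w4}; ¬p there: w1:T, w2:T, w4:F. ✓
w3: successors {w0, w2, w3, w4}; ¬p there: w0:T, w2:T, w3:F, w4:F. ✓
w4: successors {w1, w3, w4}; ¬p there: w1:T, w3:F, w4:F. ✓
Satisfying worlds: {w0, w1, w2, w3, w4}.

5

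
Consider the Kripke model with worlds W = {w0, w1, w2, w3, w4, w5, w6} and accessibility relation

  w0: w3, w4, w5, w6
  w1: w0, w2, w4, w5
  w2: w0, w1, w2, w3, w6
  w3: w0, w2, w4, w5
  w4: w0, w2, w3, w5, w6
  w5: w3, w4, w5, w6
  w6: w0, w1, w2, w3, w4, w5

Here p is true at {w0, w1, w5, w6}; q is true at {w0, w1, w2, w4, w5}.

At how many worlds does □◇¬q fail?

5

w0: successors {w3, w4, w5, w6}; ◇¬q there: w3:F, w4:T, w5:T, w6:T. ✗
w1: successors {w0, w2, w4, w5}; ◇¬q there: w0:T, w2:T, w4:T, w5:T. ✓
w2: successors {w0, w1, w2, w3, w6}; ◇¬q there: w0:T, w1:F, w2:T, w3:F, w6:T. ✗
w3: successors {w0, w2, w4, w5}; ◇¬q there: w0:T, w2:T, w4:T, w5:T. ✓
w4: successors {w0, w2, w3, w5, w6}; ◇¬q there: w0:T, w2:T, w3:F, w5:T, w6:T. ✗
w5: successors {w3, w4, w5, w6}; ◇¬q there: w3:F, w4:T, w5:T, w6:T. ✗
w6: successors {w0, w1, w2, w3, w4, w5}; ◇¬q there: w0:T, w1:F, w2:T, w3:F, w4:T, w5:T. ✗
Satisfying worlds: {w1, w3}.
So □◇¬q fails at the other 5 worlds.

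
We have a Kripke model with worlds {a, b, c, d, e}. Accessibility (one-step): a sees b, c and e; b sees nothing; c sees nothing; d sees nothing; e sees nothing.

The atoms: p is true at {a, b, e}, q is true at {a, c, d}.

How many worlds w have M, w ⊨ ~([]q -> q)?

2

a: []q -> q is T. ✗
b: []q -> q is F. ✓
c: []q -> q is T. ✗
d: []q -> q is T. ✗
e: []q -> q is F. ✓
Satisfying worlds: {b, e}.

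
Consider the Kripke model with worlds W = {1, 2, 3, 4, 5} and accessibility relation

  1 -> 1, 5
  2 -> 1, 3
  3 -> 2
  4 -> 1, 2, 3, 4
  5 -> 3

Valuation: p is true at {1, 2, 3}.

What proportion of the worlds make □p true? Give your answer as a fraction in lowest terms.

1: successors {1, 5}; p there: 1:T, 5:F. ✗
2: successors {1, 3}; p there: 1:T, 3:T. ✓
3: successors {2}; p there: 2:T. ✓
4: successors {1, 2, 3, 4}; p there: 1:T, 2:T, 3:T, 4:F. ✗
5: successors {3}; p there: 3:T. ✓
That's 3 of 5 worlds, so 3/5.

3/5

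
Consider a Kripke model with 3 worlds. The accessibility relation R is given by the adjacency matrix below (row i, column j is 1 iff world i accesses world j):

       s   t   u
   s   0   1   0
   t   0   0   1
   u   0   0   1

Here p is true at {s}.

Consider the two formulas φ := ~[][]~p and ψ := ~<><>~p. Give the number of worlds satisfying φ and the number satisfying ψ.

For ~[][]~p:
s: [][]~p is T. ✗
t: [][]~p is T. ✗
u: [][]~p is T. ✗
— 0 worlds.
For ~<><>~p:
s: <><>~p is T. ✗
t: <><>~p is T. ✗
u: <><>~p is T. ✗
— 0 worlds.

0 and 0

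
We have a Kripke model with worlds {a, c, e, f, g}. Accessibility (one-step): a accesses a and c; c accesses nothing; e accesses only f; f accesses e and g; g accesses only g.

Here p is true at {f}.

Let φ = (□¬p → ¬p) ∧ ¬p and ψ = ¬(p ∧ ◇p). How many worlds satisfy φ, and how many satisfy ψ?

For (□¬p → ¬p) ∧ ¬p:
a: □¬p → ¬p is T, ¬p is T. ✓
c: □¬p → ¬p is T, ¬p is T. ✓
e: □¬p → ¬p is T, ¬p is T. ✓
f: □¬p → ¬p is F, ¬p is F. ✗
g: □¬p → ¬p is T, ¬p is T. ✓
— 4 worlds.
For ¬(p ∧ ◇p):
a: p ∧ ◇p is F. ✓
c: p ∧ ◇p is F. ✓
e: p ∧ ◇p is F. ✓
f: p ∧ ◇p is F. ✓
g: p ∧ ◇p is F. ✓
— 5 worlds.

4 and 5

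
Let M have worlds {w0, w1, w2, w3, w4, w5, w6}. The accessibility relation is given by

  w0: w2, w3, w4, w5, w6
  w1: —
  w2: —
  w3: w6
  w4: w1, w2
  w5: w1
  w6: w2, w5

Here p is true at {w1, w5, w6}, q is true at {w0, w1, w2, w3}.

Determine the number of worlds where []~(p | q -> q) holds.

w0: successors {w2, w3, w4, w5, w6}; ~(p | q -> q) there: w2:F, w3:F, w4:F, w5:T, w6:T. ✗
w1: no successors, so []~(p | q -> q) holds vacuously. ✓
w2: no successors, so []~(p | q -> q) holds vacuously. ✓
w3: successors {w6}; ~(p | q -> q) there: w6:T. ✓
w4: successors {w1, w2}; ~(p | q -> q) there: w1:F, w2:F. ✗
w5: successors {w1}; ~(p | q -> q) there: w1:F. ✗
w6: successors {w2, w5}; ~(p | q -> q) there: w2:F, w5:T. ✗
Satisfying worlds: {w1, w2, w3}.

3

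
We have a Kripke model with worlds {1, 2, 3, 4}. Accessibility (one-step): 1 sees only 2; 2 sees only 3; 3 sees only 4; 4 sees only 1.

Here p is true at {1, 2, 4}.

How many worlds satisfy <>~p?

1

1: successors {2}; ~p there: 2:F. ✗
2: successors {3}; ~p there: 3:T. ✓
3: successors {4}; ~p there: 4:F. ✗
4: successors {1}; ~p there: 1:F. ✗
Satisfying worlds: {2}.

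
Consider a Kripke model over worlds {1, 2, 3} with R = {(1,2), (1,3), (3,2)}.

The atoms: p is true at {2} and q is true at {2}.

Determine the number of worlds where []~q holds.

1: successors {2, 3}; ~q there: 2:F, 3:T. ✗
2: no successors, so []~q holds vacuously. ✓
3: successors {2}; ~q there: 2:F. ✗
Satisfying worlds: {2}.

1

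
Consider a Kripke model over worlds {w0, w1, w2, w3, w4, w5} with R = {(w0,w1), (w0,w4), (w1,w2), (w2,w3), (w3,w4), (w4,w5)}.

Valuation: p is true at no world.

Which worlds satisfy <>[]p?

{w4}

w0: successors {w1, w4}; []p there: w1:F, w4:F. ✗
w1: successors {w2}; []p there: w2:F. ✗
w2: successors {w3}; []p there: w3:F. ✗
w3: successors {w4}; []p there: w4:F. ✗
w4: successors {w5}; []p there: w5:T. ✓
w5: no successors, so <>[]p fails. ✗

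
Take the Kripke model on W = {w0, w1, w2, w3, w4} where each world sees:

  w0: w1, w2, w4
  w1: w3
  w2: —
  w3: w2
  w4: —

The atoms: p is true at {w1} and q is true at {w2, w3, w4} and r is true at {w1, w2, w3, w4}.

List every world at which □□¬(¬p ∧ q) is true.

w0: successors {w1, w2, w4}; □¬(¬p ∧ q) there: w1:F, w2:T, w4:T. ✗
w1: successors {w3}; □¬(¬p ∧ q) there: w3:F. ✗
w2: no successors, so □□¬(¬p ∧ q) holds vacuously. ✓
w3: successors {w2}; □¬(¬p ∧ q) there: w2:T. ✓
w4: no successors, so □□¬(¬p ∧ q) holds vacuously. ✓

{w2, w3, w4}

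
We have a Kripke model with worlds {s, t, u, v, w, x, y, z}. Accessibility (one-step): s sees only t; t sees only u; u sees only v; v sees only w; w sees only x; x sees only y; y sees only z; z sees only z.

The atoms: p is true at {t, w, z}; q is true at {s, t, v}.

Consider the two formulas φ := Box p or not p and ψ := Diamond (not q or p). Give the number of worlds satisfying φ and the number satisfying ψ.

6 and 7

For Box p or not p:
s: Box p is T, not p is T. ✓
t: Box p is F, not p is F. ✗
u: Box p is F, not p is T. ✓
v: Box p is T, not p is T. ✓
w: Box p is F, not p is F. ✗
x: Box p is F, not p is T. ✓
y: Box p is T, not p is T. ✓
z: Box p is T, not p is F. ✓
— 6 worlds.
For Diamond (not q or p):
s: successors {t}; not q or p there: t:T. ✓
t: successors {u}; not q or p there: u:T. ✓
u: successors {v}; not q or p there: v:F. ✗
v: successors {w}; not q or p there: w:T. ✓
w: successors {x}; not q or p there: x:T. ✓
x: successors {y}; not q or p there: y:T. ✓
y: successors {z}; not q or p there: z:T. ✓
z: successors {z}; not q or p there: z:T. ✓
— 7 worlds.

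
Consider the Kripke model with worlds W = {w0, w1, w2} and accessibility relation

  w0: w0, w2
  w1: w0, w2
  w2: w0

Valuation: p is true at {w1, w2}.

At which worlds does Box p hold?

∅

w0: successors {w0, w2}; p there: w0:F, w2:T. ✗
w1: successors {w0, w2}; p there: w0:F, w2:T. ✗
w2: successors {w0}; p there: w0:F. ✗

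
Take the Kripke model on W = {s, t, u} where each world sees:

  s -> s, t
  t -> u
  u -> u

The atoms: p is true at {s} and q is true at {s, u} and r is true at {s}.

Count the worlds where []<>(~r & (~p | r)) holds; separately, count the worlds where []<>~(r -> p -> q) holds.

3 and 0

For []<>(~r & (~p | r)):
s: successors {s, t}; <>(~r & (~p | r)) there: s:T, t:T. ✓
t: successors {u}; <>(~r & (~p | r)) there: u:T. ✓
u: successors {u}; <>(~r & (~p | r)) there: u:T. ✓
— 3 worlds.
For []<>~(r -> p -> q):
s: successors {s, t}; <>~(r -> p -> q) there: s:F, t:F. ✗
t: successors {u}; <>~(r -> p -> q) there: u:F. ✗
u: successors {u}; <>~(r -> p -> q) there: u:F. ✗
— 0 worlds.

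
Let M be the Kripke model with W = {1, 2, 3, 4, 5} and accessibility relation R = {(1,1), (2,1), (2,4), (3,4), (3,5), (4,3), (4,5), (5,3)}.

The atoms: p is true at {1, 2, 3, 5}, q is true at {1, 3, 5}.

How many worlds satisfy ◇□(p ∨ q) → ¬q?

3

1: ◇□(p ∨ q) is T, ¬q is F. ✗
2: ◇□(p ∨ q) is T, ¬q is T. ✓
3: ◇□(p ∨ q) is T, ¬q is F. ✗
4: ◇□(p ∨ q) is T, ¬q is T. ✓
5: ◇□(p ∨ q) is F, ¬q is F. ✓
Satisfying worlds: {2, 4, 5}.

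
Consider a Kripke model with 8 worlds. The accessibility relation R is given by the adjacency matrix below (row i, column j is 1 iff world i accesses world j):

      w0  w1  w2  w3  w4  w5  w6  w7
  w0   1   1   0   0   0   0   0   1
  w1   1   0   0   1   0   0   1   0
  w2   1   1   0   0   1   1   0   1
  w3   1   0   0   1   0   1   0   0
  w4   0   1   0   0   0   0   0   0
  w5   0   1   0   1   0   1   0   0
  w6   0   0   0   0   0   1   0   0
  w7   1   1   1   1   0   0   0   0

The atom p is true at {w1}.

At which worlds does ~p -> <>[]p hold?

{w1, w2}

w0: ~p is T, <>[]p is F. ✗
w1: ~p is F, <>[]p is F. ✓
w2: ~p is T, <>[]p is T. ✓
w3: ~p is T, <>[]p is F. ✗
w4: ~p is T, <>[]p is F. ✗
w5: ~p is T, <>[]p is F. ✗
w6: ~p is T, <>[]p is F. ✗
w7: ~p is T, <>[]p is F. ✗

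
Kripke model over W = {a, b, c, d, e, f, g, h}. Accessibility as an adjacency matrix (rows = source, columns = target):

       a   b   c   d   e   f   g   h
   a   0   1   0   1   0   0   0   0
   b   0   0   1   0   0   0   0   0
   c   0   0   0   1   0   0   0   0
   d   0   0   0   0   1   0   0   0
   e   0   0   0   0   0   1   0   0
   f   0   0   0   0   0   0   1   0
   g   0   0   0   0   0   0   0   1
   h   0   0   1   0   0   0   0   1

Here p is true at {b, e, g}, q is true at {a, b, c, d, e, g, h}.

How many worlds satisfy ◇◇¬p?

a: successors {b, d}; ◇¬p there: b:T, d:F. ✓
b: successors {c}; ◇¬p there: c:T. ✓
c: successors {d}; ◇¬p there: d:F. ✗
d: successors {e}; ◇¬p there: e:T. ✓
e: successors {f}; ◇¬p there: f:F. ✗
f: successors {g}; ◇¬p there: g:T. ✓
g: successors {h}; ◇¬p there: h:T. ✓
h: successors {c, h}; ◇¬p there: c:T, h:T. ✓
Satisfying worlds: {a, b, d, f, g, h}.

6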